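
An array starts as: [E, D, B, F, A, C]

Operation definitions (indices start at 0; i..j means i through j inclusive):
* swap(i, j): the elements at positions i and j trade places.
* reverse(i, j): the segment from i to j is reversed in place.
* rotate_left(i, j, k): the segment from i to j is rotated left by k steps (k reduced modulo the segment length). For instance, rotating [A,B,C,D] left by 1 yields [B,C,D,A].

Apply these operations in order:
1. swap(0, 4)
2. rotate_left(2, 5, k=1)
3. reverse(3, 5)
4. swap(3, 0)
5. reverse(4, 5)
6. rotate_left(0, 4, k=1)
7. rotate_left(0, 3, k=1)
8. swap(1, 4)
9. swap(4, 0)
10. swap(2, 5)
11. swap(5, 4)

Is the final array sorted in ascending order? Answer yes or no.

Answer: yes

Derivation:
After 1 (swap(0, 4)): [A, D, B, F, E, C]
After 2 (rotate_left(2, 5, k=1)): [A, D, F, E, C, B]
After 3 (reverse(3, 5)): [A, D, F, B, C, E]
After 4 (swap(3, 0)): [B, D, F, A, C, E]
After 5 (reverse(4, 5)): [B, D, F, A, E, C]
After 6 (rotate_left(0, 4, k=1)): [D, F, A, E, B, C]
After 7 (rotate_left(0, 3, k=1)): [F, A, E, D, B, C]
After 8 (swap(1, 4)): [F, B, E, D, A, C]
After 9 (swap(4, 0)): [A, B, E, D, F, C]
After 10 (swap(2, 5)): [A, B, C, D, F, E]
After 11 (swap(5, 4)): [A, B, C, D, E, F]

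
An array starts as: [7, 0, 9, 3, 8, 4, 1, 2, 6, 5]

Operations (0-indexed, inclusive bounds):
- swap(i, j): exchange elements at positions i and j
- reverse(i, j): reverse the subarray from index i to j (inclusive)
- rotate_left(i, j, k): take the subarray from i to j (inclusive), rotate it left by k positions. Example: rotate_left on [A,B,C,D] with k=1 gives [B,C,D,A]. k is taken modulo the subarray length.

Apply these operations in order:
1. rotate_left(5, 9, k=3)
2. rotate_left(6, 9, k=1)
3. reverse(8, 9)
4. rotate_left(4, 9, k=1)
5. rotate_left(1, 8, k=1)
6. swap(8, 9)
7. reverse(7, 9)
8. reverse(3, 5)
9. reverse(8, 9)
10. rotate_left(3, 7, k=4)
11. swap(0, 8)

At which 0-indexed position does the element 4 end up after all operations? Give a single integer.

Answer: 5

Derivation:
After 1 (rotate_left(5, 9, k=3)): [7, 0, 9, 3, 8, 6, 5, 4, 1, 2]
After 2 (rotate_left(6, 9, k=1)): [7, 0, 9, 3, 8, 6, 4, 1, 2, 5]
After 3 (reverse(8, 9)): [7, 0, 9, 3, 8, 6, 4, 1, 5, 2]
After 4 (rotate_left(4, 9, k=1)): [7, 0, 9, 3, 6, 4, 1, 5, 2, 8]
After 5 (rotate_left(1, 8, k=1)): [7, 9, 3, 6, 4, 1, 5, 2, 0, 8]
After 6 (swap(8, 9)): [7, 9, 3, 6, 4, 1, 5, 2, 8, 0]
After 7 (reverse(7, 9)): [7, 9, 3, 6, 4, 1, 5, 0, 8, 2]
After 8 (reverse(3, 5)): [7, 9, 3, 1, 4, 6, 5, 0, 8, 2]
After 9 (reverse(8, 9)): [7, 9, 3, 1, 4, 6, 5, 0, 2, 8]
After 10 (rotate_left(3, 7, k=4)): [7, 9, 3, 0, 1, 4, 6, 5, 2, 8]
After 11 (swap(0, 8)): [2, 9, 3, 0, 1, 4, 6, 5, 7, 8]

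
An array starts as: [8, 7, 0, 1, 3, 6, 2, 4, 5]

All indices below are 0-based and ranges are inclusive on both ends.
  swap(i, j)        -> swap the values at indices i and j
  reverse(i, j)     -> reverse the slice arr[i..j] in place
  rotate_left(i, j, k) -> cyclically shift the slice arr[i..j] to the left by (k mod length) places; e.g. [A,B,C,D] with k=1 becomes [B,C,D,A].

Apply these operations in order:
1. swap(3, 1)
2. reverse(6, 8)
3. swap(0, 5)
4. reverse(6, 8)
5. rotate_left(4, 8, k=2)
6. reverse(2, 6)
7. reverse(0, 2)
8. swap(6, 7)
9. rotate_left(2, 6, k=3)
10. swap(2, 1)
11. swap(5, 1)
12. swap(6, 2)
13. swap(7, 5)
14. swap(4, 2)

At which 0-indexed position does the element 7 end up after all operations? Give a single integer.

Answer: 7

Derivation:
After 1 (swap(3, 1)): [8, 1, 0, 7, 3, 6, 2, 4, 5]
After 2 (reverse(6, 8)): [8, 1, 0, 7, 3, 6, 5, 4, 2]
After 3 (swap(0, 5)): [6, 1, 0, 7, 3, 8, 5, 4, 2]
After 4 (reverse(6, 8)): [6, 1, 0, 7, 3, 8, 2, 4, 5]
After 5 (rotate_left(4, 8, k=2)): [6, 1, 0, 7, 2, 4, 5, 3, 8]
After 6 (reverse(2, 6)): [6, 1, 5, 4, 2, 7, 0, 3, 8]
After 7 (reverse(0, 2)): [5, 1, 6, 4, 2, 7, 0, 3, 8]
After 8 (swap(6, 7)): [5, 1, 6, 4, 2, 7, 3, 0, 8]
After 9 (rotate_left(2, 6, k=3)): [5, 1, 7, 3, 6, 4, 2, 0, 8]
After 10 (swap(2, 1)): [5, 7, 1, 3, 6, 4, 2, 0, 8]
After 11 (swap(5, 1)): [5, 4, 1, 3, 6, 7, 2, 0, 8]
After 12 (swap(6, 2)): [5, 4, 2, 3, 6, 7, 1, 0, 8]
After 13 (swap(7, 5)): [5, 4, 2, 3, 6, 0, 1, 7, 8]
After 14 (swap(4, 2)): [5, 4, 6, 3, 2, 0, 1, 7, 8]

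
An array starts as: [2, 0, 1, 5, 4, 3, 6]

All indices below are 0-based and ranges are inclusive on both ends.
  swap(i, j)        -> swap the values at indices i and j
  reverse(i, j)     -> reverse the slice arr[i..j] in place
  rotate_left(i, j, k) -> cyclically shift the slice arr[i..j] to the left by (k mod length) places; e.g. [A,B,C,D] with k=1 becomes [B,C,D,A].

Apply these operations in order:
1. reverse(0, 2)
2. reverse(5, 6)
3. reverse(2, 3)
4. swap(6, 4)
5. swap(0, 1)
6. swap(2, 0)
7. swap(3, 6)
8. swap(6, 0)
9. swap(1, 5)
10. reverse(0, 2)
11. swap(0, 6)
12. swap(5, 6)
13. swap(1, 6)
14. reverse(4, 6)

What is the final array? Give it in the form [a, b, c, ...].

Answer: [5, 1, 2, 4, 6, 0, 3]

Derivation:
After 1 (reverse(0, 2)): [1, 0, 2, 5, 4, 3, 6]
After 2 (reverse(5, 6)): [1, 0, 2, 5, 4, 6, 3]
After 3 (reverse(2, 3)): [1, 0, 5, 2, 4, 6, 3]
After 4 (swap(6, 4)): [1, 0, 5, 2, 3, 6, 4]
After 5 (swap(0, 1)): [0, 1, 5, 2, 3, 6, 4]
After 6 (swap(2, 0)): [5, 1, 0, 2, 3, 6, 4]
After 7 (swap(3, 6)): [5, 1, 0, 4, 3, 6, 2]
After 8 (swap(6, 0)): [2, 1, 0, 4, 3, 6, 5]
After 9 (swap(1, 5)): [2, 6, 0, 4, 3, 1, 5]
After 10 (reverse(0, 2)): [0, 6, 2, 4, 3, 1, 5]
After 11 (swap(0, 6)): [5, 6, 2, 4, 3, 1, 0]
After 12 (swap(5, 6)): [5, 6, 2, 4, 3, 0, 1]
After 13 (swap(1, 6)): [5, 1, 2, 4, 3, 0, 6]
After 14 (reverse(4, 6)): [5, 1, 2, 4, 6, 0, 3]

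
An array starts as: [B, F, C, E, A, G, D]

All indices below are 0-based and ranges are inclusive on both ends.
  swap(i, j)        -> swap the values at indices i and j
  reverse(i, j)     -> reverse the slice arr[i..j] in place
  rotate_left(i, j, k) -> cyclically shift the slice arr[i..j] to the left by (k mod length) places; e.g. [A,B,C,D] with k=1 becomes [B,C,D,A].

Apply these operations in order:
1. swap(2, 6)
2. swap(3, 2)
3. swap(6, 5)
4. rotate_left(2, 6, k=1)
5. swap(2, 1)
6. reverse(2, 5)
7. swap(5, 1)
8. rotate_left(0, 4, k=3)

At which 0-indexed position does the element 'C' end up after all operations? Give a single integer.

Answer: 0

Derivation:
After 1 (swap(2, 6)): [B, F, D, E, A, G, C]
After 2 (swap(3, 2)): [B, F, E, D, A, G, C]
After 3 (swap(6, 5)): [B, F, E, D, A, C, G]
After 4 (rotate_left(2, 6, k=1)): [B, F, D, A, C, G, E]
After 5 (swap(2, 1)): [B, D, F, A, C, G, E]
After 6 (reverse(2, 5)): [B, D, G, C, A, F, E]
After 7 (swap(5, 1)): [B, F, G, C, A, D, E]
After 8 (rotate_left(0, 4, k=3)): [C, A, B, F, G, D, E]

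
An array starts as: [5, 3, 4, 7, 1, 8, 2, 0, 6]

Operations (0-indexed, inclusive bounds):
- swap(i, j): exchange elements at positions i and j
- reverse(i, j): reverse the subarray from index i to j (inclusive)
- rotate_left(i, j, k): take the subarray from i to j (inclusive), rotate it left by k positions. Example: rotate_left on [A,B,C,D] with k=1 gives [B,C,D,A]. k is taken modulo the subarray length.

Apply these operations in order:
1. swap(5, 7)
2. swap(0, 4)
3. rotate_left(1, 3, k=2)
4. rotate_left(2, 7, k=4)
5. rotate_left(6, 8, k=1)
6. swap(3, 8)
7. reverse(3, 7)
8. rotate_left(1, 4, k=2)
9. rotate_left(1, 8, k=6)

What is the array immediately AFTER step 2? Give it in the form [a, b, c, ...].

After 1 (swap(5, 7)): [5, 3, 4, 7, 1, 0, 2, 8, 6]
After 2 (swap(0, 4)): [1, 3, 4, 7, 5, 0, 2, 8, 6]

Answer: [1, 3, 4, 7, 5, 0, 2, 8, 6]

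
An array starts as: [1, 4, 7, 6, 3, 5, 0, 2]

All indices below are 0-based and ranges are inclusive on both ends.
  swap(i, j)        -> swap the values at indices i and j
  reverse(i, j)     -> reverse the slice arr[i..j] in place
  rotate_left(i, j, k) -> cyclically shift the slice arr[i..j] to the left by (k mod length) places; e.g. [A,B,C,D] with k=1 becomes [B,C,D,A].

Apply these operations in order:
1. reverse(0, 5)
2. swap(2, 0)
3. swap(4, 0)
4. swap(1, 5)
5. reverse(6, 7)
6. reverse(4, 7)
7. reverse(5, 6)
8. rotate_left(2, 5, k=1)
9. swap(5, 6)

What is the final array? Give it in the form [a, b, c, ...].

After 1 (reverse(0, 5)): [5, 3, 6, 7, 4, 1, 0, 2]
After 2 (swap(2, 0)): [6, 3, 5, 7, 4, 1, 0, 2]
After 3 (swap(4, 0)): [4, 3, 5, 7, 6, 1, 0, 2]
After 4 (swap(1, 5)): [4, 1, 5, 7, 6, 3, 0, 2]
After 5 (reverse(6, 7)): [4, 1, 5, 7, 6, 3, 2, 0]
After 6 (reverse(4, 7)): [4, 1, 5, 7, 0, 2, 3, 6]
After 7 (reverse(5, 6)): [4, 1, 5, 7, 0, 3, 2, 6]
After 8 (rotate_left(2, 5, k=1)): [4, 1, 7, 0, 3, 5, 2, 6]
After 9 (swap(5, 6)): [4, 1, 7, 0, 3, 2, 5, 6]

Answer: [4, 1, 7, 0, 3, 2, 5, 6]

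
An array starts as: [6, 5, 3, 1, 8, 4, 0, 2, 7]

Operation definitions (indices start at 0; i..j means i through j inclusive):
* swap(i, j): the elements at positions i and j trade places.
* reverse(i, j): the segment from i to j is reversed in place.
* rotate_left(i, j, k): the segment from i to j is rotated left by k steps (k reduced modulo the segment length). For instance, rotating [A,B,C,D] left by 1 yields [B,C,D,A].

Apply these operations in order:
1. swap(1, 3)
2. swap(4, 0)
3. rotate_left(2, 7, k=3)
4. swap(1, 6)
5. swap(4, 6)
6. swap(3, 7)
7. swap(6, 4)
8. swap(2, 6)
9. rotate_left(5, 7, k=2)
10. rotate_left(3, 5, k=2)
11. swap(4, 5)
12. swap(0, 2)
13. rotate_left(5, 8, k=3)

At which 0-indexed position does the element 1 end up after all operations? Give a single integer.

After 1 (swap(1, 3)): [6, 1, 3, 5, 8, 4, 0, 2, 7]
After 2 (swap(4, 0)): [8, 1, 3, 5, 6, 4, 0, 2, 7]
After 3 (rotate_left(2, 7, k=3)): [8, 1, 4, 0, 2, 3, 5, 6, 7]
After 4 (swap(1, 6)): [8, 5, 4, 0, 2, 3, 1, 6, 7]
After 5 (swap(4, 6)): [8, 5, 4, 0, 1, 3, 2, 6, 7]
After 6 (swap(3, 7)): [8, 5, 4, 6, 1, 3, 2, 0, 7]
After 7 (swap(6, 4)): [8, 5, 4, 6, 2, 3, 1, 0, 7]
After 8 (swap(2, 6)): [8, 5, 1, 6, 2, 3, 4, 0, 7]
After 9 (rotate_left(5, 7, k=2)): [8, 5, 1, 6, 2, 0, 3, 4, 7]
After 10 (rotate_left(3, 5, k=2)): [8, 5, 1, 0, 6, 2, 3, 4, 7]
After 11 (swap(4, 5)): [8, 5, 1, 0, 2, 6, 3, 4, 7]
After 12 (swap(0, 2)): [1, 5, 8, 0, 2, 6, 3, 4, 7]
After 13 (rotate_left(5, 8, k=3)): [1, 5, 8, 0, 2, 7, 6, 3, 4]

Answer: 0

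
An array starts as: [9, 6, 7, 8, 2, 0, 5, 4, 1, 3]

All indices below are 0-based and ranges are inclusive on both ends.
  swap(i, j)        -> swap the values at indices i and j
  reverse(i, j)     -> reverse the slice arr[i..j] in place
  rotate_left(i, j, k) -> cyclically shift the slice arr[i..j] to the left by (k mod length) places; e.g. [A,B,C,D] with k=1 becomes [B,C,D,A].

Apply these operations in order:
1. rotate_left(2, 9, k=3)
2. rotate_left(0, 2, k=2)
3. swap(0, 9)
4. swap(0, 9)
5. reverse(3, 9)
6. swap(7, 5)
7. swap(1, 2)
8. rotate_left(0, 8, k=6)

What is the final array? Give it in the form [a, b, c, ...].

After 1 (rotate_left(2, 9, k=3)): [9, 6, 0, 5, 4, 1, 3, 7, 8, 2]
After 2 (rotate_left(0, 2, k=2)): [0, 9, 6, 5, 4, 1, 3, 7, 8, 2]
After 3 (swap(0, 9)): [2, 9, 6, 5, 4, 1, 3, 7, 8, 0]
After 4 (swap(0, 9)): [0, 9, 6, 5, 4, 1, 3, 7, 8, 2]
After 5 (reverse(3, 9)): [0, 9, 6, 2, 8, 7, 3, 1, 4, 5]
After 6 (swap(7, 5)): [0, 9, 6, 2, 8, 1, 3, 7, 4, 5]
After 7 (swap(1, 2)): [0, 6, 9, 2, 8, 1, 3, 7, 4, 5]
After 8 (rotate_left(0, 8, k=6)): [3, 7, 4, 0, 6, 9, 2, 8, 1, 5]

Answer: [3, 7, 4, 0, 6, 9, 2, 8, 1, 5]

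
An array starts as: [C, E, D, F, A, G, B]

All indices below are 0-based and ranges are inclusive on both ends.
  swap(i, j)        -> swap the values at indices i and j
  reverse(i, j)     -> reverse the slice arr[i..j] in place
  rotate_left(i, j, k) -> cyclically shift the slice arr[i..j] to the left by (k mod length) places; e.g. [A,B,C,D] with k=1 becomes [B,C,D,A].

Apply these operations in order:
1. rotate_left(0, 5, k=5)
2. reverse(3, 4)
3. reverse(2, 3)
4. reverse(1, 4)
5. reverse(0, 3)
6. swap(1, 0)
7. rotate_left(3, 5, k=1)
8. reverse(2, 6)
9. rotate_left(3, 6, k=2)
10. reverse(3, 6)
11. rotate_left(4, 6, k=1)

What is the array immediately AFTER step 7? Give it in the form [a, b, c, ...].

After 1 (rotate_left(0, 5, k=5)): [G, C, E, D, F, A, B]
After 2 (reverse(3, 4)): [G, C, E, F, D, A, B]
After 3 (reverse(2, 3)): [G, C, F, E, D, A, B]
After 4 (reverse(1, 4)): [G, D, E, F, C, A, B]
After 5 (reverse(0, 3)): [F, E, D, G, C, A, B]
After 6 (swap(1, 0)): [E, F, D, G, C, A, B]
After 7 (rotate_left(3, 5, k=1)): [E, F, D, C, A, G, B]

Answer: [E, F, D, C, A, G, B]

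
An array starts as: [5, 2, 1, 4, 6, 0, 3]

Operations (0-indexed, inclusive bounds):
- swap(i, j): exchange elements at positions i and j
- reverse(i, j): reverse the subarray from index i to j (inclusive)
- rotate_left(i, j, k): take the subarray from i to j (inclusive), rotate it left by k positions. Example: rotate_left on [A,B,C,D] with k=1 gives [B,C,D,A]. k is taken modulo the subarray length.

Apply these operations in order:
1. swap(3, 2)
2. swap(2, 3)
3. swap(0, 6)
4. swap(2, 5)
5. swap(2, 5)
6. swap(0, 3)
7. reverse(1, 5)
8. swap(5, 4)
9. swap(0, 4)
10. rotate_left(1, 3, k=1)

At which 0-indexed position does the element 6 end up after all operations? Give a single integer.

Answer: 1

Derivation:
After 1 (swap(3, 2)): [5, 2, 4, 1, 6, 0, 3]
After 2 (swap(2, 3)): [5, 2, 1, 4, 6, 0, 3]
After 3 (swap(0, 6)): [3, 2, 1, 4, 6, 0, 5]
After 4 (swap(2, 5)): [3, 2, 0, 4, 6, 1, 5]
After 5 (swap(2, 5)): [3, 2, 1, 4, 6, 0, 5]
After 6 (swap(0, 3)): [4, 2, 1, 3, 6, 0, 5]
After 7 (reverse(1, 5)): [4, 0, 6, 3, 1, 2, 5]
After 8 (swap(5, 4)): [4, 0, 6, 3, 2, 1, 5]
After 9 (swap(0, 4)): [2, 0, 6, 3, 4, 1, 5]
After 10 (rotate_left(1, 3, k=1)): [2, 6, 3, 0, 4, 1, 5]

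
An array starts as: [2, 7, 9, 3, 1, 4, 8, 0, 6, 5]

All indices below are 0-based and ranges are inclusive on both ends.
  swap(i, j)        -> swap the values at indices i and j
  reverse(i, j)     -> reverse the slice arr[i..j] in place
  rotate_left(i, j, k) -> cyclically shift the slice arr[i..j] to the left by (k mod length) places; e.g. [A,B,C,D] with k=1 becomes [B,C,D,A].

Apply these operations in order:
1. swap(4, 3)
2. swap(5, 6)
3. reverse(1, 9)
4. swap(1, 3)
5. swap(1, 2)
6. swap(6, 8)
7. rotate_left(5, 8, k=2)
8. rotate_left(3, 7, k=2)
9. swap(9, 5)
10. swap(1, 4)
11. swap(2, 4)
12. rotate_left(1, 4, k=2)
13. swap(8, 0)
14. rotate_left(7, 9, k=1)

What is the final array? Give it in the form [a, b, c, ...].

After 1 (swap(4, 3)): [2, 7, 9, 1, 3, 4, 8, 0, 6, 5]
After 2 (swap(5, 6)): [2, 7, 9, 1, 3, 8, 4, 0, 6, 5]
After 3 (reverse(1, 9)): [2, 5, 6, 0, 4, 8, 3, 1, 9, 7]
After 4 (swap(1, 3)): [2, 0, 6, 5, 4, 8, 3, 1, 9, 7]
After 5 (swap(1, 2)): [2, 6, 0, 5, 4, 8, 3, 1, 9, 7]
After 6 (swap(6, 8)): [2, 6, 0, 5, 4, 8, 9, 1, 3, 7]
After 7 (rotate_left(5, 8, k=2)): [2, 6, 0, 5, 4, 1, 3, 8, 9, 7]
After 8 (rotate_left(3, 7, k=2)): [2, 6, 0, 1, 3, 8, 5, 4, 9, 7]
After 9 (swap(9, 5)): [2, 6, 0, 1, 3, 7, 5, 4, 9, 8]
After 10 (swap(1, 4)): [2, 3, 0, 1, 6, 7, 5, 4, 9, 8]
After 11 (swap(2, 4)): [2, 3, 6, 1, 0, 7, 5, 4, 9, 8]
After 12 (rotate_left(1, 4, k=2)): [2, 1, 0, 3, 6, 7, 5, 4, 9, 8]
After 13 (swap(8, 0)): [9, 1, 0, 3, 6, 7, 5, 4, 2, 8]
After 14 (rotate_left(7, 9, k=1)): [9, 1, 0, 3, 6, 7, 5, 2, 8, 4]

Answer: [9, 1, 0, 3, 6, 7, 5, 2, 8, 4]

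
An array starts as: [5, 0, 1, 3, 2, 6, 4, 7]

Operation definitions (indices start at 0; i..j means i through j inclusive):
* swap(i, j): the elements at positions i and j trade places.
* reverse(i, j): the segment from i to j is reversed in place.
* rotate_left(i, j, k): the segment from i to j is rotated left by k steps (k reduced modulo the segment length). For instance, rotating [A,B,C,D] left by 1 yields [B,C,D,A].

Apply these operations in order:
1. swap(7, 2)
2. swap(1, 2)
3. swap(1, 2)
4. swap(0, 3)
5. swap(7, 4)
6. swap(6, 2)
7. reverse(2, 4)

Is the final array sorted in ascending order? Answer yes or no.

After 1 (swap(7, 2)): [5, 0, 7, 3, 2, 6, 4, 1]
After 2 (swap(1, 2)): [5, 7, 0, 3, 2, 6, 4, 1]
After 3 (swap(1, 2)): [5, 0, 7, 3, 2, 6, 4, 1]
After 4 (swap(0, 3)): [3, 0, 7, 5, 2, 6, 4, 1]
After 5 (swap(7, 4)): [3, 0, 7, 5, 1, 6, 4, 2]
After 6 (swap(6, 2)): [3, 0, 4, 5, 1, 6, 7, 2]
After 7 (reverse(2, 4)): [3, 0, 1, 5, 4, 6, 7, 2]

Answer: no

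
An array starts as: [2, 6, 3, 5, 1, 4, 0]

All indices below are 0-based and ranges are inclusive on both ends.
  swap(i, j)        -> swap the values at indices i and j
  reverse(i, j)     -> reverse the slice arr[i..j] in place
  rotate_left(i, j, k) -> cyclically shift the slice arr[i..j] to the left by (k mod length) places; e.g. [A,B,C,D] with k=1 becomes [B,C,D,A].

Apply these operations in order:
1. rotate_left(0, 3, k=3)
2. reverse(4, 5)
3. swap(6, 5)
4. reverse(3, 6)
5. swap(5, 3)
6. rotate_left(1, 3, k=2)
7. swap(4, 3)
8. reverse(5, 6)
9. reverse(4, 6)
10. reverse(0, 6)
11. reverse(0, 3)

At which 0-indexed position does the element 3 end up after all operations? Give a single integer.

After 1 (rotate_left(0, 3, k=3)): [5, 2, 6, 3, 1, 4, 0]
After 2 (reverse(4, 5)): [5, 2, 6, 3, 4, 1, 0]
After 3 (swap(6, 5)): [5, 2, 6, 3, 4, 0, 1]
After 4 (reverse(3, 6)): [5, 2, 6, 1, 0, 4, 3]
After 5 (swap(5, 3)): [5, 2, 6, 4, 0, 1, 3]
After 6 (rotate_left(1, 3, k=2)): [5, 4, 2, 6, 0, 1, 3]
After 7 (swap(4, 3)): [5, 4, 2, 0, 6, 1, 3]
After 8 (reverse(5, 6)): [5, 4, 2, 0, 6, 3, 1]
After 9 (reverse(4, 6)): [5, 4, 2, 0, 1, 3, 6]
After 10 (reverse(0, 6)): [6, 3, 1, 0, 2, 4, 5]
After 11 (reverse(0, 3)): [0, 1, 3, 6, 2, 4, 5]

Answer: 2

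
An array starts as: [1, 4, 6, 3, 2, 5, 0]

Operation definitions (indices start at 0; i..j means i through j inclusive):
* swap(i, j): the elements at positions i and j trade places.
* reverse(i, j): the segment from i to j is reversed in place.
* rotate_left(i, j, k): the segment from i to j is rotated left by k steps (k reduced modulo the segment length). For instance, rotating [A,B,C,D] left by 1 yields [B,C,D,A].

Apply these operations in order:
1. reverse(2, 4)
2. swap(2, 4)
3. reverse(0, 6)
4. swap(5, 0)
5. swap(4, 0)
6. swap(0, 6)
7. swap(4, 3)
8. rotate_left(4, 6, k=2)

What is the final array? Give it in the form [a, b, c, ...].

After 1 (reverse(2, 4)): [1, 4, 2, 3, 6, 5, 0]
After 2 (swap(2, 4)): [1, 4, 6, 3, 2, 5, 0]
After 3 (reverse(0, 6)): [0, 5, 2, 3, 6, 4, 1]
After 4 (swap(5, 0)): [4, 5, 2, 3, 6, 0, 1]
After 5 (swap(4, 0)): [6, 5, 2, 3, 4, 0, 1]
After 6 (swap(0, 6)): [1, 5, 2, 3, 4, 0, 6]
After 7 (swap(4, 3)): [1, 5, 2, 4, 3, 0, 6]
After 8 (rotate_left(4, 6, k=2)): [1, 5, 2, 4, 6, 3, 0]

Answer: [1, 5, 2, 4, 6, 3, 0]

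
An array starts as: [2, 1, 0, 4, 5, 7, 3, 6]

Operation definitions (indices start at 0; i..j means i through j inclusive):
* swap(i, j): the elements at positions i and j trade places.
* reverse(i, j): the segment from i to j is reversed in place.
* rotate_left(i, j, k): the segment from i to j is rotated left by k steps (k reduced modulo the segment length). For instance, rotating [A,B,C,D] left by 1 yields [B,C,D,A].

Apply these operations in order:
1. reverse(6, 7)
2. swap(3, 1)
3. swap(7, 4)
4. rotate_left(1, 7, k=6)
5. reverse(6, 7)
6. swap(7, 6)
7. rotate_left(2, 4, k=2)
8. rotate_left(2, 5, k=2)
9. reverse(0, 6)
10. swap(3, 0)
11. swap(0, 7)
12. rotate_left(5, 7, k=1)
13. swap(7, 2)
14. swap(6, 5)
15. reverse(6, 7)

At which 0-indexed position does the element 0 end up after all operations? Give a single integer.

Answer: 4

Derivation:
After 1 (reverse(6, 7)): [2, 1, 0, 4, 5, 7, 6, 3]
After 2 (swap(3, 1)): [2, 4, 0, 1, 5, 7, 6, 3]
After 3 (swap(7, 4)): [2, 4, 0, 1, 3, 7, 6, 5]
After 4 (rotate_left(1, 7, k=6)): [2, 5, 4, 0, 1, 3, 7, 6]
After 5 (reverse(6, 7)): [2, 5, 4, 0, 1, 3, 6, 7]
After 6 (swap(7, 6)): [2, 5, 4, 0, 1, 3, 7, 6]
After 7 (rotate_left(2, 4, k=2)): [2, 5, 1, 4, 0, 3, 7, 6]
After 8 (rotate_left(2, 5, k=2)): [2, 5, 0, 3, 1, 4, 7, 6]
After 9 (reverse(0, 6)): [7, 4, 1, 3, 0, 5, 2, 6]
After 10 (swap(3, 0)): [3, 4, 1, 7, 0, 5, 2, 6]
After 11 (swap(0, 7)): [6, 4, 1, 7, 0, 5, 2, 3]
After 12 (rotate_left(5, 7, k=1)): [6, 4, 1, 7, 0, 2, 3, 5]
After 13 (swap(7, 2)): [6, 4, 5, 7, 0, 2, 3, 1]
After 14 (swap(6, 5)): [6, 4, 5, 7, 0, 3, 2, 1]
After 15 (reverse(6, 7)): [6, 4, 5, 7, 0, 3, 1, 2]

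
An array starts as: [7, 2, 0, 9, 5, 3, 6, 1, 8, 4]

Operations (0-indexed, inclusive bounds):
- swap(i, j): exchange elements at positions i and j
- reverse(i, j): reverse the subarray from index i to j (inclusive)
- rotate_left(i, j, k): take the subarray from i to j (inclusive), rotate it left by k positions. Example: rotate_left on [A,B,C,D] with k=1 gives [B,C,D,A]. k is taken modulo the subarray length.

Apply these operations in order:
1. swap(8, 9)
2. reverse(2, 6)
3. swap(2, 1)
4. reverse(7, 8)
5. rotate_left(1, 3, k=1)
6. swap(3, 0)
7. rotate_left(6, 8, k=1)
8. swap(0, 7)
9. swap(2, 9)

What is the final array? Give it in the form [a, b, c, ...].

After 1 (swap(8, 9)): [7, 2, 0, 9, 5, 3, 6, 1, 4, 8]
After 2 (reverse(2, 6)): [7, 2, 6, 3, 5, 9, 0, 1, 4, 8]
After 3 (swap(2, 1)): [7, 6, 2, 3, 5, 9, 0, 1, 4, 8]
After 4 (reverse(7, 8)): [7, 6, 2, 3, 5, 9, 0, 4, 1, 8]
After 5 (rotate_left(1, 3, k=1)): [7, 2, 3, 6, 5, 9, 0, 4, 1, 8]
After 6 (swap(3, 0)): [6, 2, 3, 7, 5, 9, 0, 4, 1, 8]
After 7 (rotate_left(6, 8, k=1)): [6, 2, 3, 7, 5, 9, 4, 1, 0, 8]
After 8 (swap(0, 7)): [1, 2, 3, 7, 5, 9, 4, 6, 0, 8]
After 9 (swap(2, 9)): [1, 2, 8, 7, 5, 9, 4, 6, 0, 3]

Answer: [1, 2, 8, 7, 5, 9, 4, 6, 0, 3]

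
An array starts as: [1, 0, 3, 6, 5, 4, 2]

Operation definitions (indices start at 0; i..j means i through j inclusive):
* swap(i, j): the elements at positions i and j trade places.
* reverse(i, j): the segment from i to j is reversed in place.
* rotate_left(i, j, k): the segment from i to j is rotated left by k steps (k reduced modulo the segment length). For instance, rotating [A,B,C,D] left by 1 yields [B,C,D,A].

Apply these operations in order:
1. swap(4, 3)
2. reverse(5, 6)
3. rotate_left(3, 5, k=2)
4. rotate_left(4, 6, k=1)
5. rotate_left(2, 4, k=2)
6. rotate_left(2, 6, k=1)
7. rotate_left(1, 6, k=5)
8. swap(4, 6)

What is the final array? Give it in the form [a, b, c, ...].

After 1 (swap(4, 3)): [1, 0, 3, 5, 6, 4, 2]
After 2 (reverse(5, 6)): [1, 0, 3, 5, 6, 2, 4]
After 3 (rotate_left(3, 5, k=2)): [1, 0, 3, 2, 5, 6, 4]
After 4 (rotate_left(4, 6, k=1)): [1, 0, 3, 2, 6, 4, 5]
After 5 (rotate_left(2, 4, k=2)): [1, 0, 6, 3, 2, 4, 5]
After 6 (rotate_left(2, 6, k=1)): [1, 0, 3, 2, 4, 5, 6]
After 7 (rotate_left(1, 6, k=5)): [1, 6, 0, 3, 2, 4, 5]
After 8 (swap(4, 6)): [1, 6, 0, 3, 5, 4, 2]

Answer: [1, 6, 0, 3, 5, 4, 2]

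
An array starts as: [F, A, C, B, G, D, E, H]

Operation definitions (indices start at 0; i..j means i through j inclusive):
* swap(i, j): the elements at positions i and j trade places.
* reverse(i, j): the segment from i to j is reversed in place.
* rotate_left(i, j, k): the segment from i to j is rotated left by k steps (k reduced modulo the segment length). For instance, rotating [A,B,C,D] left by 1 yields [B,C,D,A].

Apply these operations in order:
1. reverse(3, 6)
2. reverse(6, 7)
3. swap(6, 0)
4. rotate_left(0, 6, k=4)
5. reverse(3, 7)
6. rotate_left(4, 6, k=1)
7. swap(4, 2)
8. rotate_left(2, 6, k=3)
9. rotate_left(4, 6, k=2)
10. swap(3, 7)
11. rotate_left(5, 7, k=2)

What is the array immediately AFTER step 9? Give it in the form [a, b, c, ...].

Answer: [D, G, A, E, F, C, B, H]

Derivation:
After 1 (reverse(3, 6)): [F, A, C, E, D, G, B, H]
After 2 (reverse(6, 7)): [F, A, C, E, D, G, H, B]
After 3 (swap(6, 0)): [H, A, C, E, D, G, F, B]
After 4 (rotate_left(0, 6, k=4)): [D, G, F, H, A, C, E, B]
After 5 (reverse(3, 7)): [D, G, F, B, E, C, A, H]
After 6 (rotate_left(4, 6, k=1)): [D, G, F, B, C, A, E, H]
After 7 (swap(4, 2)): [D, G, C, B, F, A, E, H]
After 8 (rotate_left(2, 6, k=3)): [D, G, A, E, C, B, F, H]
After 9 (rotate_left(4, 6, k=2)): [D, G, A, E, F, C, B, H]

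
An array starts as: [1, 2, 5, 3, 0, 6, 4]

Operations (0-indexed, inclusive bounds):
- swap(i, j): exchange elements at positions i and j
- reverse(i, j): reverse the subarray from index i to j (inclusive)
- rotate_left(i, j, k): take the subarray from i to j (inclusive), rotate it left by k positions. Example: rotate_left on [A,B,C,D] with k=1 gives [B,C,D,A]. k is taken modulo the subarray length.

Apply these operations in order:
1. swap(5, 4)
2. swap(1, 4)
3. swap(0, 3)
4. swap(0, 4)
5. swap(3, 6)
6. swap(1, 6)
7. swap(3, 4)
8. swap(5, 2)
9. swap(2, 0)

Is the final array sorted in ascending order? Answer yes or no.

Answer: yes

Derivation:
After 1 (swap(5, 4)): [1, 2, 5, 3, 6, 0, 4]
After 2 (swap(1, 4)): [1, 6, 5, 3, 2, 0, 4]
After 3 (swap(0, 3)): [3, 6, 5, 1, 2, 0, 4]
After 4 (swap(0, 4)): [2, 6, 5, 1, 3, 0, 4]
After 5 (swap(3, 6)): [2, 6, 5, 4, 3, 0, 1]
After 6 (swap(1, 6)): [2, 1, 5, 4, 3, 0, 6]
After 7 (swap(3, 4)): [2, 1, 5, 3, 4, 0, 6]
After 8 (swap(5, 2)): [2, 1, 0, 3, 4, 5, 6]
After 9 (swap(2, 0)): [0, 1, 2, 3, 4, 5, 6]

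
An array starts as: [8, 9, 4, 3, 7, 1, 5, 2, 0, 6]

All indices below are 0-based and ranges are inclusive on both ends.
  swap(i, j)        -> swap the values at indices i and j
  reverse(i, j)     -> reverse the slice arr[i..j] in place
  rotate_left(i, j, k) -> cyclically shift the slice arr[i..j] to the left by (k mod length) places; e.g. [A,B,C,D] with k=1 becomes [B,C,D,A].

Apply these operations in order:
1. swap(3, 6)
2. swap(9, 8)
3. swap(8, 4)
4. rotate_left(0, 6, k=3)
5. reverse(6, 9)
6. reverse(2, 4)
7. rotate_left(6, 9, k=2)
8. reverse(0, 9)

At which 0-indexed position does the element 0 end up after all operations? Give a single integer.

Answer: 1

Derivation:
After 1 (swap(3, 6)): [8, 9, 4, 5, 7, 1, 3, 2, 0, 6]
After 2 (swap(9, 8)): [8, 9, 4, 5, 7, 1, 3, 2, 6, 0]
After 3 (swap(8, 4)): [8, 9, 4, 5, 6, 1, 3, 2, 7, 0]
After 4 (rotate_left(0, 6, k=3)): [5, 6, 1, 3, 8, 9, 4, 2, 7, 0]
After 5 (reverse(6, 9)): [5, 6, 1, 3, 8, 9, 0, 7, 2, 4]
After 6 (reverse(2, 4)): [5, 6, 8, 3, 1, 9, 0, 7, 2, 4]
After 7 (rotate_left(6, 9, k=2)): [5, 6, 8, 3, 1, 9, 2, 4, 0, 7]
After 8 (reverse(0, 9)): [7, 0, 4, 2, 9, 1, 3, 8, 6, 5]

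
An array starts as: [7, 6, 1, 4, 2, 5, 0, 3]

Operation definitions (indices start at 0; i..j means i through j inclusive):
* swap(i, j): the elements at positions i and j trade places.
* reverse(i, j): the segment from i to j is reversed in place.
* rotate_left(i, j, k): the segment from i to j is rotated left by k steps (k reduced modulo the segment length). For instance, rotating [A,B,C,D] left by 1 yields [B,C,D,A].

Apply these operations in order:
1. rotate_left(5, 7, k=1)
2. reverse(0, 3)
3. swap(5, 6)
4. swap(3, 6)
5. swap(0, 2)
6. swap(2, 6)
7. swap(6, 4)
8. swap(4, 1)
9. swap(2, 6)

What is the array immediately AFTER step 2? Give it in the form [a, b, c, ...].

Answer: [4, 1, 6, 7, 2, 0, 3, 5]

Derivation:
After 1 (rotate_left(5, 7, k=1)): [7, 6, 1, 4, 2, 0, 3, 5]
After 2 (reverse(0, 3)): [4, 1, 6, 7, 2, 0, 3, 5]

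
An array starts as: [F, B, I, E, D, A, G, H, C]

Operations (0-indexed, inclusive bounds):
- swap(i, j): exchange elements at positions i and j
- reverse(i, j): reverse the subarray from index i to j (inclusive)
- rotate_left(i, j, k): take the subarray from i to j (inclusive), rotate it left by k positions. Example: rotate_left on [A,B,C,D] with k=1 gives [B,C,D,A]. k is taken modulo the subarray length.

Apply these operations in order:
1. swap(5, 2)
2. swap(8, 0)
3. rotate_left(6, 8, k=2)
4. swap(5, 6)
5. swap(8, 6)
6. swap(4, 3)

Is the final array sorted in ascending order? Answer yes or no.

After 1 (swap(5, 2)): [F, B, A, E, D, I, G, H, C]
After 2 (swap(8, 0)): [C, B, A, E, D, I, G, H, F]
After 3 (rotate_left(6, 8, k=2)): [C, B, A, E, D, I, F, G, H]
After 4 (swap(5, 6)): [C, B, A, E, D, F, I, G, H]
After 5 (swap(8, 6)): [C, B, A, E, D, F, H, G, I]
After 6 (swap(4, 3)): [C, B, A, D, E, F, H, G, I]

Answer: no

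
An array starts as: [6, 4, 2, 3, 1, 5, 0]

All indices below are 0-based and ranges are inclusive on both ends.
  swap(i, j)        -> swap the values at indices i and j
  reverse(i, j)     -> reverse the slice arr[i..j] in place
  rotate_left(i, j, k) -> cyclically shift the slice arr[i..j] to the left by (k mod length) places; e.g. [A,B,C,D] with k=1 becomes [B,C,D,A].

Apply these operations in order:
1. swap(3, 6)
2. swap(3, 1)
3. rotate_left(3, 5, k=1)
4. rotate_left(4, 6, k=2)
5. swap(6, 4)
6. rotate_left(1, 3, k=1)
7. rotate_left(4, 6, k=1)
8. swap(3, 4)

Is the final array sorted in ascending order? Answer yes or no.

After 1 (swap(3, 6)): [6, 4, 2, 0, 1, 5, 3]
After 2 (swap(3, 1)): [6, 0, 2, 4, 1, 5, 3]
After 3 (rotate_left(3, 5, k=1)): [6, 0, 2, 1, 5, 4, 3]
After 4 (rotate_left(4, 6, k=2)): [6, 0, 2, 1, 3, 5, 4]
After 5 (swap(6, 4)): [6, 0, 2, 1, 4, 5, 3]
After 6 (rotate_left(1, 3, k=1)): [6, 2, 1, 0, 4, 5, 3]
After 7 (rotate_left(4, 6, k=1)): [6, 2, 1, 0, 5, 3, 4]
After 8 (swap(3, 4)): [6, 2, 1, 5, 0, 3, 4]

Answer: no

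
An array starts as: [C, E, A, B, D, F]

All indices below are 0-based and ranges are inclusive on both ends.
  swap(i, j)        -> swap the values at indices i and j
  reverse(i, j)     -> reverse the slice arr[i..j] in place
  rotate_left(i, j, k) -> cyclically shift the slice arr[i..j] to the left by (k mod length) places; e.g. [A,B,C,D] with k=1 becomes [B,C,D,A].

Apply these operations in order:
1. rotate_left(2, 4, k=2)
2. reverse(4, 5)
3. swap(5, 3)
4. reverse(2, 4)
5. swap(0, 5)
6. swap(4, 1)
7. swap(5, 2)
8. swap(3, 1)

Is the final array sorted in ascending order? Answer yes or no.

After 1 (rotate_left(2, 4, k=2)): [C, E, D, A, B, F]
After 2 (reverse(4, 5)): [C, E, D, A, F, B]
After 3 (swap(5, 3)): [C, E, D, B, F, A]
After 4 (reverse(2, 4)): [C, E, F, B, D, A]
After 5 (swap(0, 5)): [A, E, F, B, D, C]
After 6 (swap(4, 1)): [A, D, F, B, E, C]
After 7 (swap(5, 2)): [A, D, C, B, E, F]
After 8 (swap(3, 1)): [A, B, C, D, E, F]

Answer: yes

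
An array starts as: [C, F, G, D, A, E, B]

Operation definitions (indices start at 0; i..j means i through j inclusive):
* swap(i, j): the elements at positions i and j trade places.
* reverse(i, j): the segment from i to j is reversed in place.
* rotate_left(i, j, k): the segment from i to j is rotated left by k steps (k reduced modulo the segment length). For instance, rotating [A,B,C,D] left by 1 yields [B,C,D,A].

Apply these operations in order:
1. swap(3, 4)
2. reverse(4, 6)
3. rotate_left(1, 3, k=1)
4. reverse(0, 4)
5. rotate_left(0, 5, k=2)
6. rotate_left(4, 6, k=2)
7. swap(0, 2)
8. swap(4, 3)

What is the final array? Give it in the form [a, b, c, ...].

After 1 (swap(3, 4)): [C, F, G, A, D, E, B]
After 2 (reverse(4, 6)): [C, F, G, A, B, E, D]
After 3 (rotate_left(1, 3, k=1)): [C, G, A, F, B, E, D]
After 4 (reverse(0, 4)): [B, F, A, G, C, E, D]
After 5 (rotate_left(0, 5, k=2)): [A, G, C, E, B, F, D]
After 6 (rotate_left(4, 6, k=2)): [A, G, C, E, D, B, F]
After 7 (swap(0, 2)): [C, G, A, E, D, B, F]
After 8 (swap(4, 3)): [C, G, A, D, E, B, F]

Answer: [C, G, A, D, E, B, F]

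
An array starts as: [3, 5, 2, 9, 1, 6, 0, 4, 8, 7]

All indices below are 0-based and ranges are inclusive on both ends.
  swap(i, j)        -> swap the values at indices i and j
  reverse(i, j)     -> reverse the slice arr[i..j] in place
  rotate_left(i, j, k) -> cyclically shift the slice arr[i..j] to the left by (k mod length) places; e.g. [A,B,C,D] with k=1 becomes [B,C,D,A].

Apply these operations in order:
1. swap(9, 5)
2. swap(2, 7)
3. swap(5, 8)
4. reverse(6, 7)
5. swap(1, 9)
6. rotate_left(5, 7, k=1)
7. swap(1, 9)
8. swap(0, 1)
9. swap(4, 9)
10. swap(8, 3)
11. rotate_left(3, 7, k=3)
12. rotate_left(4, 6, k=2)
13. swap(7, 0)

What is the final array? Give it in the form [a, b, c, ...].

Answer: [2, 3, 4, 0, 6, 8, 7, 5, 9, 1]

Derivation:
After 1 (swap(9, 5)): [3, 5, 2, 9, 1, 7, 0, 4, 8, 6]
After 2 (swap(2, 7)): [3, 5, 4, 9, 1, 7, 0, 2, 8, 6]
After 3 (swap(5, 8)): [3, 5, 4, 9, 1, 8, 0, 2, 7, 6]
After 4 (reverse(6, 7)): [3, 5, 4, 9, 1, 8, 2, 0, 7, 6]
After 5 (swap(1, 9)): [3, 6, 4, 9, 1, 8, 2, 0, 7, 5]
After 6 (rotate_left(5, 7, k=1)): [3, 6, 4, 9, 1, 2, 0, 8, 7, 5]
After 7 (swap(1, 9)): [3, 5, 4, 9, 1, 2, 0, 8, 7, 6]
After 8 (swap(0, 1)): [5, 3, 4, 9, 1, 2, 0, 8, 7, 6]
After 9 (swap(4, 9)): [5, 3, 4, 9, 6, 2, 0, 8, 7, 1]
After 10 (swap(8, 3)): [5, 3, 4, 7, 6, 2, 0, 8, 9, 1]
After 11 (rotate_left(3, 7, k=3)): [5, 3, 4, 0, 8, 7, 6, 2, 9, 1]
After 12 (rotate_left(4, 6, k=2)): [5, 3, 4, 0, 6, 8, 7, 2, 9, 1]
After 13 (swap(7, 0)): [2, 3, 4, 0, 6, 8, 7, 5, 9, 1]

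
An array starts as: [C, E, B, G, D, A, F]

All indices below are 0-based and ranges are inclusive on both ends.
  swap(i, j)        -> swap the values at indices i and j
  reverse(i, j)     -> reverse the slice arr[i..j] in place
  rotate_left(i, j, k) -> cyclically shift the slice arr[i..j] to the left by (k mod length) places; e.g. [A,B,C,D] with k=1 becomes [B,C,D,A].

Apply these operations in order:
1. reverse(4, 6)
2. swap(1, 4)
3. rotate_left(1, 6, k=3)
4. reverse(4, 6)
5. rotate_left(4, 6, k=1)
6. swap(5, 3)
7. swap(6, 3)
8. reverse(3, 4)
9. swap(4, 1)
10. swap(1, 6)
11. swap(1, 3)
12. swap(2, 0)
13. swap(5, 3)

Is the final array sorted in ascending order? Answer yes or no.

After 1 (reverse(4, 6)): [C, E, B, G, F, A, D]
After 2 (swap(1, 4)): [C, F, B, G, E, A, D]
After 3 (rotate_left(1, 6, k=3)): [C, E, A, D, F, B, G]
After 4 (reverse(4, 6)): [C, E, A, D, G, B, F]
After 5 (rotate_left(4, 6, k=1)): [C, E, A, D, B, F, G]
After 6 (swap(5, 3)): [C, E, A, F, B, D, G]
After 7 (swap(6, 3)): [C, E, A, G, B, D, F]
After 8 (reverse(3, 4)): [C, E, A, B, G, D, F]
After 9 (swap(4, 1)): [C, G, A, B, E, D, F]
After 10 (swap(1, 6)): [C, F, A, B, E, D, G]
After 11 (swap(1, 3)): [C, B, A, F, E, D, G]
After 12 (swap(2, 0)): [A, B, C, F, E, D, G]
After 13 (swap(5, 3)): [A, B, C, D, E, F, G]

Answer: yes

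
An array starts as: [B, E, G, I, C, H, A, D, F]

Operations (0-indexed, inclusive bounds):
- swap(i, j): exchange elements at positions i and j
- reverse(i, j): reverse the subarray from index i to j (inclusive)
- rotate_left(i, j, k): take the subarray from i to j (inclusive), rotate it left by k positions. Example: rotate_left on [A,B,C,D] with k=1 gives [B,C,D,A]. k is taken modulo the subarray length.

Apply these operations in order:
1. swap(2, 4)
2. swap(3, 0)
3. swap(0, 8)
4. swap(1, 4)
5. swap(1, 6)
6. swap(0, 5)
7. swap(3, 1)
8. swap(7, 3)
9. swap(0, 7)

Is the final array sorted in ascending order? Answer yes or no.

After 1 (swap(2, 4)): [B, E, C, I, G, H, A, D, F]
After 2 (swap(3, 0)): [I, E, C, B, G, H, A, D, F]
After 3 (swap(0, 8)): [F, E, C, B, G, H, A, D, I]
After 4 (swap(1, 4)): [F, G, C, B, E, H, A, D, I]
After 5 (swap(1, 6)): [F, A, C, B, E, H, G, D, I]
After 6 (swap(0, 5)): [H, A, C, B, E, F, G, D, I]
After 7 (swap(3, 1)): [H, B, C, A, E, F, G, D, I]
After 8 (swap(7, 3)): [H, B, C, D, E, F, G, A, I]
After 9 (swap(0, 7)): [A, B, C, D, E, F, G, H, I]

Answer: yes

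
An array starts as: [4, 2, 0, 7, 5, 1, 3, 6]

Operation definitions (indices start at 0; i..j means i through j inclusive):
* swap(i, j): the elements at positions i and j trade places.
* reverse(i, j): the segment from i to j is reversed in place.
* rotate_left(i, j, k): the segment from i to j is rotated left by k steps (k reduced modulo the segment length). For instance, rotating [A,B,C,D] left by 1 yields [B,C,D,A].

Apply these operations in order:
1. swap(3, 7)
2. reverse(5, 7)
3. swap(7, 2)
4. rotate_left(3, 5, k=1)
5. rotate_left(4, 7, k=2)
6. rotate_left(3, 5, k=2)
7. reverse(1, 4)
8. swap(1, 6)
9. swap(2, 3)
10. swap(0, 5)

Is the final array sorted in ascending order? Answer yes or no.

Answer: no

Derivation:
After 1 (swap(3, 7)): [4, 2, 0, 6, 5, 1, 3, 7]
After 2 (reverse(5, 7)): [4, 2, 0, 6, 5, 7, 3, 1]
After 3 (swap(7, 2)): [4, 2, 1, 6, 5, 7, 3, 0]
After 4 (rotate_left(3, 5, k=1)): [4, 2, 1, 5, 7, 6, 3, 0]
After 5 (rotate_left(4, 7, k=2)): [4, 2, 1, 5, 3, 0, 7, 6]
After 6 (rotate_left(3, 5, k=2)): [4, 2, 1, 0, 5, 3, 7, 6]
After 7 (reverse(1, 4)): [4, 5, 0, 1, 2, 3, 7, 6]
After 8 (swap(1, 6)): [4, 7, 0, 1, 2, 3, 5, 6]
After 9 (swap(2, 3)): [4, 7, 1, 0, 2, 3, 5, 6]
After 10 (swap(0, 5)): [3, 7, 1, 0, 2, 4, 5, 6]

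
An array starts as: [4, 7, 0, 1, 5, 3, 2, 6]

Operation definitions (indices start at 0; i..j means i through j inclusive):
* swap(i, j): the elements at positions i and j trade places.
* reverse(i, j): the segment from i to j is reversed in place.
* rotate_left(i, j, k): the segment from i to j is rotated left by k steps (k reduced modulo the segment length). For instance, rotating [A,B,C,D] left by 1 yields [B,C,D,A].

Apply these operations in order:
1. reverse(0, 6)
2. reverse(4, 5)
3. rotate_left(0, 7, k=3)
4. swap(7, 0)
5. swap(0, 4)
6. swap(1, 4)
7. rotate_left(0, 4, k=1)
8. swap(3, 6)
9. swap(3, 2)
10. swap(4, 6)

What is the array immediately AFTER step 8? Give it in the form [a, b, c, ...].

Answer: [5, 0, 4, 3, 6, 2, 7, 1]

Derivation:
After 1 (reverse(0, 6)): [2, 3, 5, 1, 0, 7, 4, 6]
After 2 (reverse(4, 5)): [2, 3, 5, 1, 7, 0, 4, 6]
After 3 (rotate_left(0, 7, k=3)): [1, 7, 0, 4, 6, 2, 3, 5]
After 4 (swap(7, 0)): [5, 7, 0, 4, 6, 2, 3, 1]
After 5 (swap(0, 4)): [6, 7, 0, 4, 5, 2, 3, 1]
After 6 (swap(1, 4)): [6, 5, 0, 4, 7, 2, 3, 1]
After 7 (rotate_left(0, 4, k=1)): [5, 0, 4, 7, 6, 2, 3, 1]
After 8 (swap(3, 6)): [5, 0, 4, 3, 6, 2, 7, 1]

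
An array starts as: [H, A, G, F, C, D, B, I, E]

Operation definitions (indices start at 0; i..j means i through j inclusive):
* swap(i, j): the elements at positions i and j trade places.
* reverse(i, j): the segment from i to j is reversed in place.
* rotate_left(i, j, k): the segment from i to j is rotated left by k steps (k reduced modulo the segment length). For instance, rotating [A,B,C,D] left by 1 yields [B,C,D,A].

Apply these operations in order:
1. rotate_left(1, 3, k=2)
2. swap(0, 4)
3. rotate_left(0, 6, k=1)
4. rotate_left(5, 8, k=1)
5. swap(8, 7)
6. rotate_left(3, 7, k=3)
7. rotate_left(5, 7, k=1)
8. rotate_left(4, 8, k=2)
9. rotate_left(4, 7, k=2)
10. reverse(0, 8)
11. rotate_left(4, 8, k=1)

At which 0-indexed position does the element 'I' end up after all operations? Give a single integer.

After 1 (rotate_left(1, 3, k=2)): [H, F, A, G, C, D, B, I, E]
After 2 (swap(0, 4)): [C, F, A, G, H, D, B, I, E]
After 3 (rotate_left(0, 6, k=1)): [F, A, G, H, D, B, C, I, E]
After 4 (rotate_left(5, 8, k=1)): [F, A, G, H, D, C, I, E, B]
After 5 (swap(8, 7)): [F, A, G, H, D, C, I, B, E]
After 6 (rotate_left(3, 7, k=3)): [F, A, G, I, B, H, D, C, E]
After 7 (rotate_left(5, 7, k=1)): [F, A, G, I, B, D, C, H, E]
After 8 (rotate_left(4, 8, k=2)): [F, A, G, I, C, H, E, B, D]
After 9 (rotate_left(4, 7, k=2)): [F, A, G, I, E, B, C, H, D]
After 10 (reverse(0, 8)): [D, H, C, B, E, I, G, A, F]
After 11 (rotate_left(4, 8, k=1)): [D, H, C, B, I, G, A, F, E]

Answer: 4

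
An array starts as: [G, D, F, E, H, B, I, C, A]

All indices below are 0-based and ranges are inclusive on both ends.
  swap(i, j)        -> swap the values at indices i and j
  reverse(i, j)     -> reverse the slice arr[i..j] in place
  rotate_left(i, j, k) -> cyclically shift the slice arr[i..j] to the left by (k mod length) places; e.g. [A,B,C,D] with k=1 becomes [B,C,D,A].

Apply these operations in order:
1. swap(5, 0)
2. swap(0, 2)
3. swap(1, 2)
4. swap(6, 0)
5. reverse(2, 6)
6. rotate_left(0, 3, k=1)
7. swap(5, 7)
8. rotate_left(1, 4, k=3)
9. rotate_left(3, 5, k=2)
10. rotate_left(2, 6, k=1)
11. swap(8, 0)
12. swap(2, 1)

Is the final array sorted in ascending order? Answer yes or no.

Answer: no

Derivation:
After 1 (swap(5, 0)): [B, D, F, E, H, G, I, C, A]
After 2 (swap(0, 2)): [F, D, B, E, H, G, I, C, A]
After 3 (swap(1, 2)): [F, B, D, E, H, G, I, C, A]
After 4 (swap(6, 0)): [I, B, D, E, H, G, F, C, A]
After 5 (reverse(2, 6)): [I, B, F, G, H, E, D, C, A]
After 6 (rotate_left(0, 3, k=1)): [B, F, G, I, H, E, D, C, A]
After 7 (swap(5, 7)): [B, F, G, I, H, C, D, E, A]
After 8 (rotate_left(1, 4, k=3)): [B, H, F, G, I, C, D, E, A]
After 9 (rotate_left(3, 5, k=2)): [B, H, F, C, G, I, D, E, A]
After 10 (rotate_left(2, 6, k=1)): [B, H, C, G, I, D, F, E, A]
After 11 (swap(8, 0)): [A, H, C, G, I, D, F, E, B]
After 12 (swap(2, 1)): [A, C, H, G, I, D, F, E, B]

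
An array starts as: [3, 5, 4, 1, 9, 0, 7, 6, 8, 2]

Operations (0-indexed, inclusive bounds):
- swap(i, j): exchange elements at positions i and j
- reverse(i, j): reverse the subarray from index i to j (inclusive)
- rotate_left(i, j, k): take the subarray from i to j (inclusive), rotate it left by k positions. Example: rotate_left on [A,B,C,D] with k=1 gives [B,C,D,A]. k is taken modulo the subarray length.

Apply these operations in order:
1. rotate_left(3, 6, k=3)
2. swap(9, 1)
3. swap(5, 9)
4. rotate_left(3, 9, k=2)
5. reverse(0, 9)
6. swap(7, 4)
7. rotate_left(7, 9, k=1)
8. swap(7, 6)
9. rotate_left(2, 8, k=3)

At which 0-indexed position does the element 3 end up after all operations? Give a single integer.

After 1 (rotate_left(3, 6, k=3)): [3, 5, 4, 7, 1, 9, 0, 6, 8, 2]
After 2 (swap(9, 1)): [3, 2, 4, 7, 1, 9, 0, 6, 8, 5]
After 3 (swap(5, 9)): [3, 2, 4, 7, 1, 5, 0, 6, 8, 9]
After 4 (rotate_left(3, 9, k=2)): [3, 2, 4, 5, 0, 6, 8, 9, 7, 1]
After 5 (reverse(0, 9)): [1, 7, 9, 8, 6, 0, 5, 4, 2, 3]
After 6 (swap(7, 4)): [1, 7, 9, 8, 4, 0, 5, 6, 2, 3]
After 7 (rotate_left(7, 9, k=1)): [1, 7, 9, 8, 4, 0, 5, 2, 3, 6]
After 8 (swap(7, 6)): [1, 7, 9, 8, 4, 0, 2, 5, 3, 6]
After 9 (rotate_left(2, 8, k=3)): [1, 7, 0, 2, 5, 3, 9, 8, 4, 6]

Answer: 5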